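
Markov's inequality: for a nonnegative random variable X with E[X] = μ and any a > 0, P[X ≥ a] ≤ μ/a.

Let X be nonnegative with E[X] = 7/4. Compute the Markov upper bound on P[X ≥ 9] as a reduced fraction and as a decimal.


μ = E[X] = 7/4, a = 9.
Markov: P[X ≥ 9] ≤ μ/a = (7/4)/9 = 7/36.
Numerically: ≈ 0.194444.
(Since a = 9 > μ = 1.750000, the bound 7/36 is < 1 and informative.)

P[X ≥ 9] ≤ 7/36 ≈ 0.194444.


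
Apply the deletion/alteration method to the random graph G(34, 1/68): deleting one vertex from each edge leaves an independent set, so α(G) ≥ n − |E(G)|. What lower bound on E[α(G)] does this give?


E[|E(G)|] = C(34, 2)·p = 561 · (1/68) = 33/4.
E[α(G)] ≥ n − E[|E(G)|] = 34 − 33/4 = 103/4.
Numerically: ≈ 25.750.
(This is only a lower bound; the true E[α(G)] may be larger.)

E[α(G)] ≥ 103/4 ≈ 25.750.


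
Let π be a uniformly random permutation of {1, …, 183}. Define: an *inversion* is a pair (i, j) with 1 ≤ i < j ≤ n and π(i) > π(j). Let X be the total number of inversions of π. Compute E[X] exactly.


Write X = Σ X_I over the C(183, 2) = 16653 pairs i < j, with X_I the indicator of one inversion.
There are 16653 indicators.
For each fixed pair i < j, the values π(i) and π(j) are two distinct elements of {1, …, 183} in uniformly random order; by symmetry P[π(i) > π(j)] = 1/2.
By linearity: E[X] = 16653 · (1/2) = C(183, 2) · (1/2) = 16653/2 = 16653/2 ≈ 8326.50000.

E[X] = 16653/2 = 8326.50000.


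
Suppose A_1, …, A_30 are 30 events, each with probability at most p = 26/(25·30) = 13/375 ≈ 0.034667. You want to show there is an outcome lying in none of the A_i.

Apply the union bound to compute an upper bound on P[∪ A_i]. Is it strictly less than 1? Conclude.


Union bound: P[∪_{i=1}^{30} A_i] ≤ Σ_i P[A_i] ≤ 30·p = 30·(13/375) = 26/25.
Numerically: 26/25 ≈ 1.040000.
Is 26/25 < 1? NO.
Since the bound 26/25 is ≥ 1, the union bound is uninformative here; it does NOT by itself certify existence.

30·p = 26/25 ≈ 1.040000; existence NOT certified by the union bound.


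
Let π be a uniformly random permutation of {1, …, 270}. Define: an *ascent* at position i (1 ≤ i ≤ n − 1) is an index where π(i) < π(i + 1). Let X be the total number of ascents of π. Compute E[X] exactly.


Write X = Σ X_I over i = 1, …, 269, with X_I the indicator of one ascent.
There are 269 indicators.
For each fixed i, the pair (π(i), π(i+1)) is a uniformly random ordered pair of distinct values from {1, …, 270}; by symmetry P[π(i) < π(i+1)] = 1/2.
By linearity: E[X] = 269 · (1/2) = (270 − 1) · (1/2) = 269/2 ≈ 134.500.

E[X] = 269/2 = 134.500.


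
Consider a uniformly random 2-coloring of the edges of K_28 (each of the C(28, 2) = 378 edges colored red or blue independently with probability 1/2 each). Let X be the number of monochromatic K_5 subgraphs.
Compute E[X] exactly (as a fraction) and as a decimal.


Let X = Σ_S X_S over the C(28, 5) = 98280 subsets S of size 5, where X_S = 1 if the K_5 on S is monochromatic.
For a fixed S, the K_5 on S has C(5, 2) = 10 edges. P[all 10 edges red] = (1/2)^10, and likewise for blue, so P[monochromatic] = 2·(1/2)^10 = 2^{1 − 10} = 1/512.
By linearity: E[X] = C(28, 5) · 2^{1 − 10} = 98280 · 1/512 = 12285/64.
Numerically: E[X] ≈ 191.953125.

E[X] = C(28,5)·2^(1−C(5,2)) = 12285/64 ≈ 191.953125.


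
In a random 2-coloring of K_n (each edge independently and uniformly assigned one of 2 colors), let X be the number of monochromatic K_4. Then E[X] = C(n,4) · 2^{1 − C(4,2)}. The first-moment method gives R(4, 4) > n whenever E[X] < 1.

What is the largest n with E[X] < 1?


We need C(n, 4) · 2^{1 − 6} < 1, i.e. C(n, 4) < 2^{6 − 1} = 32.
Check values of n near the boundary:
  n = 4: C(4, 4) = 1; 1 < 32? YES
  n = 5: C(5, 4) = 5; 5 < 32? YES
  n = 6: C(6, 4) = 15; 15 < 32? YES
  n = 7: C(7, 4) = 35; 35 < 32? NO
  n = 8: C(8, 4) = 70; 70 < 32? NO
  n = 9: C(9, 4) = 126; 126 < 32? NO
The largest n with C(n, 4) < 32 is n = 6 (where E[X] = 15/32 ≈ 0.46875). Hence R(4, 4) > 6, i.e. R(4, 4) ≥ 7.

Largest n = 6; hence R(4, 4) > 6.


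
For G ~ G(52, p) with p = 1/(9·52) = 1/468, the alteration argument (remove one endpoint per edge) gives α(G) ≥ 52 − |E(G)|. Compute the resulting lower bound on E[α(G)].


E[|E(G)|] = C(52, 2)·p = 1326 · (1/468) = 17/6.
E[α(G)] ≥ n − E[|E(G)|] = 52 − 17/6 = 295/6.
Numerically: ≈ 49.166667.
(This is only a lower bound; the true E[α(G)] may be larger.)

E[α(G)] ≥ 295/6 ≈ 49.166667.


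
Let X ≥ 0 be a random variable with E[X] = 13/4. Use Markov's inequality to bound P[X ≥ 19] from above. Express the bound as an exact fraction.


μ = E[X] = 13/4, a = 19.
Markov: P[X ≥ 19] ≤ μ/a = (13/4)/19 = 13/76.
Numerically: ≈ 0.171053.
(Since a = 19 > μ = 3.250000, the bound 13/76 is < 1 and informative.)

P[X ≥ 19] ≤ 13/76 ≈ 0.171053.


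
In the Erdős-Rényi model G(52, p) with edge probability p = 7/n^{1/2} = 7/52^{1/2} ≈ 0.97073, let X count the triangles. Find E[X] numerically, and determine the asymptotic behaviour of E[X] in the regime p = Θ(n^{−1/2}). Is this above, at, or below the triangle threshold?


Number of potential triangles: C(52, 3) = 22100.
Each occurs with probability p³ ≈ (0.97073)³ ≈ 9.1472196e-01.
By linearity: E[X] = C(52, 3)·p³ ≈ 22100 · 9.1472196e-01 ≈ 20215.35528.
Since α = 1/2 < 1, p = c/n^{1/2} ≫ 1/n is above the triangle threshold p ~ 1/n. Asymptotically E[X] ~ (c³/6)·n^{3(1−α)} = (7³/6)·n^{1.5} → ∞; triangles are abundant w.h.p.

E[X] ≈ 20215.35528; in regime p = Θ(1/n^{1/2}) E[X] diverges (above the triangle threshold p ~ 1/n).


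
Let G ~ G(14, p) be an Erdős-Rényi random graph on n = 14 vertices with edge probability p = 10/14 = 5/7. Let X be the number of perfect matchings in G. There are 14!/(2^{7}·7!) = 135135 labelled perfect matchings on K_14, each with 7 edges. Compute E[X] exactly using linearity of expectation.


K_14 has 14!/(2^{7}·7!) = 135135 labelled perfect matchings.
For each such perfect matching H, let X_H = 1 if all 7 edges of H are present in G. Then P[X_H = 1] = p^{7} = (5/7)^{7} = 78125/823543.
Summing the indicators: E[X] = Σ_H E[X_H] = 135135 · p^{7} = 135135 · 78125/823543 = 1508203125/117649.
Numerically: E[X] ≈ 1.282e+04.

E[X] = 135135 · (5/7)^{7} = 1508203125/117649 ≈ 1.282e+04.


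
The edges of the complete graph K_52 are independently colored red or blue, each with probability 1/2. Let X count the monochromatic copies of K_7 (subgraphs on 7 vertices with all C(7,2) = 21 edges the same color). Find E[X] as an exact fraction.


Let X = Σ_S X_S over the C(52, 7) = 133784560 subsets S of size 7, where X_S = 1 if the K_7 on S is monochromatic.
For a fixed S, the K_7 on S has C(7, 2) = 21 edges. P[all 21 edges red] = (1/2)^21, and likewise for blue, so P[monochromatic] = 2·(1/2)^21 = 2^{1 − 21} = 1/1048576.
By linearity: E[X] = C(52, 7) · 2^{1 − 21} = 133784560 · 1/1048576 = 8361535/65536.
Numerically: E[X] ≈ 127.5869.

E[X] = C(52,7)·2^(1−C(7,2)) = 8361535/65536 ≈ 127.5869.


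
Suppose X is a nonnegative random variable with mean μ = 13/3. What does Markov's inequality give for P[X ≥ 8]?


μ = E[X] = 13/3, a = 8.
Markov: P[X ≥ 8] ≤ μ/a = (13/3)/8 = 13/24.
Numerically: ≈ 0.5417.
(Since a = 8 > μ = 4.3333, the bound 13/24 is < 1 and informative.)

P[X ≥ 8] ≤ 13/24 ≈ 0.5417.


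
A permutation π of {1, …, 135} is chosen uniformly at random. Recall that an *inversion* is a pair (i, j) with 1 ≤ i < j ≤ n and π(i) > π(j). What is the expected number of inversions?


Write X = Σ X_I over the C(135, 2) = 9045 pairs i < j, with X_I the indicator of one inversion.
There are 9045 indicators.
For each fixed pair i < j, the values π(i) and π(j) are two distinct elements of {1, …, 135} in uniformly random order; by symmetry P[π(i) > π(j)] = 1/2.
By linearity: E[X] = 9045 · (1/2) = C(135, 2) · (1/2) = 9045/2 = 9045/2 ≈ 4522.50000.

E[X] = 9045/2 = 4522.50000.


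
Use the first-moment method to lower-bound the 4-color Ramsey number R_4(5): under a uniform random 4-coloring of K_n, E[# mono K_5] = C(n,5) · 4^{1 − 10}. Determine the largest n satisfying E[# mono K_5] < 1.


We need C(n, 5) · 4^{1 − 10} < 1, i.e. C(n, 5) < 4^{10 − 1} = 262144.
Check values of n near the boundary:
  n = 29: C(29, 5) = 118755; 118755 < 262144? YES
  n = 30: C(30, 5) = 142506; 142506 < 262144? YES
  n = 31: C(31, 5) = 169911; 169911 < 262144? YES
  n = 32: C(32, 5) = 201376; 201376 < 262144? YES
  n = 33: C(33, 5) = 237336; 237336 < 262144? YES
  n = 34: C(34, 5) = 278256; 278256 < 262144? NO
  n = 35: C(35, 5) = 324632; 324632 < 262144? NO
The largest n with C(n, 5) < 262144 is n = 33 (where E[X] = 29667/32768 ≈ 0.905). Hence R_4(5) > 33, i.e. R_4(5) ≥ 34.

Largest n = 33; hence R_4(5) > 33.


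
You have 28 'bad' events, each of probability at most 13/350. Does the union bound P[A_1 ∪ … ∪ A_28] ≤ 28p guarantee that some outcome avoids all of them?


Union bound: P[∪_{i=1}^{28} A_i] ≤ Σ_i P[A_i] ≤ 28·p = 28·(13/350) = 26/25.
Numerically: 26/25 ≈ 1.04000.
Is 26/25 < 1? NO.
Since the bound 26/25 is ≥ 1, the union bound is uninformative here; it does NOT by itself certify existence.

28·p = 26/25 ≈ 1.04000; existence NOT certified by the union bound.


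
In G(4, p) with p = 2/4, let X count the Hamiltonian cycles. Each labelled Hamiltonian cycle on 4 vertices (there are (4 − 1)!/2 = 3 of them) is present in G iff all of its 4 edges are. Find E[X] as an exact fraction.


K_4 has (4 − 1)!/2 = 3 labelled Hamiltonian cycles.
For each such Hamiltonian cycle H, let X_H = 1 if all 4 edges of H are present in G. Then P[X_H = 1] = p^{4} = (1/2)^{4} = 1/16.
Summing the indicators: E[X] = Σ_H E[X_H] = 3 · p^{4} = 3 · 1/16 = 3/16.
Numerically: E[X] ≈ 0.1875.

E[X] = 3 · (1/2)^{4} = 3/16 ≈ 0.1875.


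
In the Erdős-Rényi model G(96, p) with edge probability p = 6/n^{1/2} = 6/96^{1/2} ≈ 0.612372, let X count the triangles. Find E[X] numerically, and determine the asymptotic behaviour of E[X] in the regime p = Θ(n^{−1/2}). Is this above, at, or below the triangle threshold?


Number of potential triangles: C(96, 3) = 142880.
Each occurs with probability p³ ≈ (0.612372)³ ≈ 2.29639663e-01.
By linearity: E[X] = C(96, 3)·p³ ≈ 142880 · 2.29639663e-01 ≈ 32810.915105.
Since α = 1/2 < 1, p = c/n^{1/2} ≫ 1/n is above the triangle threshold p ~ 1/n. Asymptotically E[X] ~ (c³/6)·n^{3(1−α)} = (6³/6)·n^{1.5} → ∞; triangles are abundant w.h.p.

E[X] ≈ 32810.915105; in regime p = Θ(1/n^{1/2}) E[X] diverges (above the triangle threshold p ~ 1/n).


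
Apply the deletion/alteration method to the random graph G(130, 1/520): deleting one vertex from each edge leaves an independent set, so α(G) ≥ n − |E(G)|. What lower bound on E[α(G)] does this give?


E[|E(G)|] = C(130, 2)·p = 8385 · (1/520) = 129/8.
E[α(G)] ≥ n − E[|E(G)|] = 130 − 129/8 = 911/8.
Numerically: ≈ 113.87500.
(This is only a lower bound; the true E[α(G)] may be larger.)

E[α(G)] ≥ 911/8 ≈ 113.87500.


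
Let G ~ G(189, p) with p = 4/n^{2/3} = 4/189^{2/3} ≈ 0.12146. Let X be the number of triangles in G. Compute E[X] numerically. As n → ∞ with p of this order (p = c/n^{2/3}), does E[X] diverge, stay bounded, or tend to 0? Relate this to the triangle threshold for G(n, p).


Number of potential triangles: C(189, 3) = 1107414.
Each occurs with probability p³ ≈ (0.12146)³ ≈ 1.7916632e-03.
By linearity: E[X] = C(189, 3)·p³ ≈ 1107414 · 1.7916632e-03 ≈ 1984.11287.
Since α = 2/3 < 1, p = c/n^{2/3} ≫ 1/n is above the triangle threshold p ~ 1/n. Asymptotically E[X] ~ (c³/6)·n^{3(1−α)} = (4³/6)·n^{1} → ∞; triangles are abundant w.h.p.

E[X] ≈ 1984.11287; in regime p = Θ(1/n^{2/3}) E[X] diverges (above the triangle threshold p ~ 1/n).


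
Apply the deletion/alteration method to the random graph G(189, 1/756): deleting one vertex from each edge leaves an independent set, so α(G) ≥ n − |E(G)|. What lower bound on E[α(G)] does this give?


E[|E(G)|] = C(189, 2)·p = 17766 · (1/756) = 47/2.
E[α(G)] ≥ n − E[|E(G)|] = 189 − 47/2 = 331/2.
Numerically: ≈ 165.500000.
(This is only a lower bound; the true E[α(G)] may be larger.)

E[α(G)] ≥ 331/2 ≈ 165.500000.


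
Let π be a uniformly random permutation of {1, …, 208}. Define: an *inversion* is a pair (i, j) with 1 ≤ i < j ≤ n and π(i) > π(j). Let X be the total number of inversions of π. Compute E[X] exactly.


Write X = Σ X_I over the C(208, 2) = 21528 pairs i < j, with X_I the indicator of one inversion.
There are 21528 indicators.
For each fixed pair i < j, the values π(i) and π(j) are two distinct elements of {1, …, 208} in uniformly random order; by symmetry P[π(i) > π(j)] = 1/2.
By linearity: E[X] = 21528 · (1/2) = C(208, 2) · (1/2) = 21528/2 = 10764 ≈ 10764.000.

E[X] = 10764 = 10764.000.


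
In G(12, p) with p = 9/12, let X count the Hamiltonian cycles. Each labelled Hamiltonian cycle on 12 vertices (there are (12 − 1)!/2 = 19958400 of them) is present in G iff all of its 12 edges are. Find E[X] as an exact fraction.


K_12 has (12 − 1)!/2 = 19958400 labelled Hamiltonian cycles.
For each such Hamiltonian cycle H, let X_H = 1 if all 12 edges of H are present in G. Then P[X_H = 1] = p^{12} = (3/4)^{12} = 531441/16777216.
Summing the indicators: E[X] = Σ_H E[X_H] = 19958400 · p^{12} = 19958400 · 531441/16777216 = 82864937925/131072.
Numerically: E[X] ≈ 6.32e+05.

E[X] = 19958400 · (3/4)^{12} = 82864937925/131072 ≈ 6.32e+05.


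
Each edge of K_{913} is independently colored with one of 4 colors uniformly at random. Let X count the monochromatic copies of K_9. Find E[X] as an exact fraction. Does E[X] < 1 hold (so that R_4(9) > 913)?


E[X] = C(913, 9) · 4^{1 − 36} = 1167605542753639808390 · 4^{−35} = 1167605542753639808390/1180591620717411303424.
As a reduced fraction: E[X] = 583802771376819904195/590295810358705651712 ≈ 0.989000.
Is E[X] < 1? YES.
Since E[X] < 1, there exists a 4-coloring of K_{913} with no monochromatic K_9; hence R_4(9) > 913.

E[X] = 583802771376819904195/590295810358705651712 ≈ 0.989000; E[X] < 1, so R_4(9) > 913.


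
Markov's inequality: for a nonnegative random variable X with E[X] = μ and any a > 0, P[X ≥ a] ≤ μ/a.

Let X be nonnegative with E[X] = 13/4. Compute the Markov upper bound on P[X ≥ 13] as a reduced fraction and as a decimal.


μ = E[X] = 13/4, a = 13.
Markov: P[X ≥ 13] ≤ μ/a = (13/4)/13 = 1/4.
Numerically: ≈ 0.25000.
(Since a = 13 > μ = 3.25000, the bound 1/4 is < 1 and informative.)

P[X ≥ 13] ≤ 1/4 ≈ 0.25000.


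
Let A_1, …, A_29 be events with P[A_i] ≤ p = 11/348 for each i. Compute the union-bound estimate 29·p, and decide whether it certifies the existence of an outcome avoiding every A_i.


Union bound: P[∪_{i=1}^{29} A_i] ≤ Σ_i P[A_i] ≤ 29·p = 29·(11/348) = 11/12.
Numerically: 11/12 ≈ 0.9166667.
Is 11/12 < 1? YES.
Since P[∪ A_i] ≤ 11/12 < 1, the complement has P[∩ A_i^c] ≥ 1 − 11/12 = 1/12 > 0, so some outcome avoids every A_i.

29·p = 11/12 ≈ 0.9166667; existence CERTIFIED by the union bound.


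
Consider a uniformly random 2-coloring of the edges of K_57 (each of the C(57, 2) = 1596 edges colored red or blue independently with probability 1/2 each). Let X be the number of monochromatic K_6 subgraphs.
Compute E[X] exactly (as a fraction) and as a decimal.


Let X = Σ_S X_S over the C(57, 6) = 36288252 subsets S of size 6, where X_S = 1 if the K_6 on S is monochromatic.
For a fixed S, the K_6 on S has C(6, 2) = 15 edges. P[all 15 edges red] = (1/2)^15, and likewise for blue, so P[monochromatic] = 2·(1/2)^15 = 2^{1 − 15} = 1/16384.
Summing: E[X] = C(57, 6) · 2^{1 − 15} = 36288252 · 1/16384 = 9072063/4096.
Numerically: E[X] ≈ 2214.859131.

E[X] = C(57,6)·2^(1−C(6,2)) = 9072063/4096 ≈ 2214.859131.


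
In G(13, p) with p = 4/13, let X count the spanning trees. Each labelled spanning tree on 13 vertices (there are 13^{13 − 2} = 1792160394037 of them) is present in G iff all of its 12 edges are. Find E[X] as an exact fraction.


K_13 has 13^{13 − 2} = 1792160394037 labelled spanning trees.
For each such spanning tree H, let X_H = 1 if all 12 edges of H are present in G. Then P[X_H = 1] = p^{12} = (4/13)^{12} = 16777216/23298085122481.
By linearity of expectation: E[X] = Σ_H E[X_H] = 1792160394037 · p^{12} = 1792160394037 · 16777216/23298085122481 = 16777216/13.
Numerically: E[X] ≈ 1.29e+06.

E[X] = 1792160394037 · (4/13)^{12} = 16777216/13 ≈ 1.29e+06.


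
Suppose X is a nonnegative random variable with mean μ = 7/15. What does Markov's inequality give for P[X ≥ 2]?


μ = E[X] = 7/15, a = 2.
Markov: P[X ≥ 2] ≤ μ/a = (7/15)/2 = 7/30.
Numerically: ≈ 0.233333.
(Since a = 2 > μ = 0.466667, the bound 7/30 is < 1 and informative.)

P[X ≥ 2] ≤ 7/30 ≈ 0.233333.


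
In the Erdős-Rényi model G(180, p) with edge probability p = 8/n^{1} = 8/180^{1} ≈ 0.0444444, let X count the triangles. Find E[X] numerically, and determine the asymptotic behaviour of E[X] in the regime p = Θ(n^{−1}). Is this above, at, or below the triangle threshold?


Number of potential triangles: C(180, 3) = 955860.
Each occurs with probability p³ ≈ (0.0444444)³ ≈ 8.77914952e-05.
By linearity: E[X] = C(180, 3)·p³ ≈ 955860 · 8.77914952e-05 ≈ 83.916379.
Here α = 1, so p = 8/n is exactly at the triangle threshold p ~ 1/n. Asymptotically E[X] → c³/6 = 8³/6 = 256/3 ≈ 85.333333, a bounded constant. In this regime the triangle count is asymptotically Poisson(c³/6).

E[X] ≈ 83.916379; in regime p = Θ(1/n^{1}) E[X] stays bounded (at the triangle threshold p ~ 1/n).


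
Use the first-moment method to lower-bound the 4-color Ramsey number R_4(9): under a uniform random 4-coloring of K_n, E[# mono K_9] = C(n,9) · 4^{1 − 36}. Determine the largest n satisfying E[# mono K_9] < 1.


We need C(n, 9) · 4^{1 − 36} < 1, i.e. C(n, 9) < 4^{36 − 1} = 1180591620717411303424.
Check values of n near the boundary:
  n = 913: C(913, 9) = 1167605542753639808390; 1167605542753639808390 < 1180591620717411303424? YES
  n = 914: C(914, 9) = 1179217089587653905932; 1179217089587653905932 < 1180591620717411303424? YES
  n = 915: C(915, 9) = 1190931166636537885130; 1190931166636537885130 < 1180591620717411303424? NO
The largest n with C(n, 9) < 1180591620717411303424 is n = 914 (where E[X] = 294804272396913476483/295147905179352825856 ≈ 0.999). Hence R_4(9) > 914, i.e. R_4(9) ≥ 915.

Largest n = 914; hence R_4(9) > 914.


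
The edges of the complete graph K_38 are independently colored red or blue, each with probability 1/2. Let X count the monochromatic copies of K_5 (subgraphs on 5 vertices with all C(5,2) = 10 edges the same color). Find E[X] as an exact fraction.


Let X = Σ_S X_S over the C(38, 5) = 501942 subsets S of size 5, where X_S = 1 if the K_5 on S is monochromatic.
For a fixed S, the K_5 on S has C(5, 2) = 10 edges. P[all 10 edges red] = (1/2)^10, and likewise for blue, so P[monochromatic] = 2·(1/2)^10 = 2^{1 − 10} = 1/512.
By linearity of expectation: E[X] = C(38, 5) · 2^{1 − 10} = 501942 · 1/512 = 250971/256.
Numerically: E[X] ≈ 980.355469.

E[X] = C(38,5)·2^(1−C(5,2)) = 250971/256 ≈ 980.355469.


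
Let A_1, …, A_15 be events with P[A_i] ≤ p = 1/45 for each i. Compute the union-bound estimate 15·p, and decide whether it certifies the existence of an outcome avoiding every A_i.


Union bound: P[∪_{i=1}^{15} A_i] ≤ Σ_i P[A_i] ≤ 15·p = 15·(1/45) = 1/3.
Numerically: 1/3 ≈ 0.33333.
Is 1/3 < 1? YES.
Since P[∪ A_i] ≤ 1/3 < 1, the complement has P[∩ A_i^c] ≥ 1 − 1/3 = 2/3 > 0, so some outcome avoids every A_i.

15·p = 1/3 ≈ 0.33333; existence CERTIFIED by the union bound.


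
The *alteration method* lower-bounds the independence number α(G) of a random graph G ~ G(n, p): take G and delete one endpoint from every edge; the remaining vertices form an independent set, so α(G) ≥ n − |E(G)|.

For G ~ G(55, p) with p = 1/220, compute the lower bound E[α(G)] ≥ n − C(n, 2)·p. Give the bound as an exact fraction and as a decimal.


E[|E(G)|] = C(55, 2)·p = 1485 · (1/220) = 27/4.
E[α(G)] ≥ n − E[|E(G)|] = 55 − 27/4 = 193/4.
Numerically: ≈ 48.2500.
(This is only a lower bound; the true E[α(G)] may be larger.)

E[α(G)] ≥ 193/4 ≈ 48.2500.


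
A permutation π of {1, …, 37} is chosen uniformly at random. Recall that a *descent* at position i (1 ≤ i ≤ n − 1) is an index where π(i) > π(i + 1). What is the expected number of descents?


Write X = Σ X_I over i = 1, …, 36, with X_I the indicator of one descent.
There are 36 indicators.
For each fixed i, the pair (π(i), π(i+1)) is a uniformly random ordered pair of distinct values from {1, …, 37}; by symmetry P[π(i) > π(i+1)] = 1/2.
By linearity: E[X] = 36 · (1/2) = (37 − 1) · (1/2) = 18 ≈ 18.0000.

E[X] = 18 = 18.0000.


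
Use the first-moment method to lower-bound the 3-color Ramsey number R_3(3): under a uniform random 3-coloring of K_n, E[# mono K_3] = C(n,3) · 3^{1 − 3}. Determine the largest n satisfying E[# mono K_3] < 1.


We need C(n, 3) · 3^{1 − 3} < 1, i.e. C(n, 3) < 3^{3 − 1} = 9.
Check values of n near the boundary:
  n = 3: C(3, 3) = 1; 1 < 9? YES
  n = 4: C(4, 3) = 4; 4 < 9? YES
  n = 5: C(5, 3) = 10; 10 < 9? NO
The largest n with C(n, 3) < 9 is n = 4 (where E[X] = 4/9 ≈ 0.4444444). Hence R_3(3) > 4, i.e. R_3(3) ≥ 5.

Largest n = 4; hence R_3(3) > 4.


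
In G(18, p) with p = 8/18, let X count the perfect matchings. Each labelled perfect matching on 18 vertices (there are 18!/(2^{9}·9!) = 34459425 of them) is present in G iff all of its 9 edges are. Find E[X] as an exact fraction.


K_18 has 18!/(2^{9}·9!) = 34459425 labelled perfect matchings.
For each such perfect matching H, let X_H = 1 if all 9 edges of H are present in G. Then P[X_H = 1] = p^{9} = (4/9)^{9} = 262144/387420489.
By linearity of expectation: E[X] = Σ_H E[X_H] = 34459425 · p^{9} = 34459425 · 262144/387420489 = 111522611200/4782969.
Numerically: E[X] ≈ 2.332e+04.

E[X] = 34459425 · (4/9)^{9} = 111522611200/4782969 ≈ 2.332e+04.


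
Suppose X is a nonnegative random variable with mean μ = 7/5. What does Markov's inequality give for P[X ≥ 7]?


μ = E[X] = 7/5, a = 7.
Markov: P[X ≥ 7] ≤ μ/a = (7/5)/7 = 1/5.
Numerically: ≈ 0.200000.
(Since a = 7 > μ = 1.400000, the bound 1/5 is < 1 and informative.)

P[X ≥ 7] ≤ 1/5 ≈ 0.200000.


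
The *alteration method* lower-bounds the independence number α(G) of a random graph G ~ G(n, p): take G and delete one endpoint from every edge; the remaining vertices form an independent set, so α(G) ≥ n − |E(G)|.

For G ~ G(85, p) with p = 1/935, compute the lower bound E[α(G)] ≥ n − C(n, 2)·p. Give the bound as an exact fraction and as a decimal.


E[|E(G)|] = C(85, 2)·p = 3570 · (1/935) = 42/11.
E[α(G)] ≥ n − E[|E(G)|] = 85 − 42/11 = 893/11.
Numerically: ≈ 81.182.
(This is only a lower bound; the true E[α(G)] may be larger.)

E[α(G)] ≥ 893/11 ≈ 81.182.


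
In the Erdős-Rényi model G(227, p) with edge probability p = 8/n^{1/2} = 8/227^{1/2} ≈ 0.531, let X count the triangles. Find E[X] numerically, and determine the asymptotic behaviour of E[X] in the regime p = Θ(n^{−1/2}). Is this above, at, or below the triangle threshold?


Number of potential triangles: C(227, 3) = 1923825.
Each occurs with probability p³ ≈ (0.531)³ ≈ 1.497032e-01.
By linearity: E[X] = C(227, 3)·p³ ≈ 1923825 · 1.497032e-01 ≈ 288002.8194.
Since α = 1/2 < 1, p = c/n^{1/2} ≫ 1/n is above the triangle threshold p ~ 1/n. Asymptotically E[X] ~ (c³/6)·n^{3(1−α)} = (8³/6)·n^{1.5} → ∞; triangles are abundant w.h.p.

E[X] ≈ 288002.8194; in regime p = Θ(1/n^{1/2}) E[X] diverges (above the triangle threshold p ~ 1/n).


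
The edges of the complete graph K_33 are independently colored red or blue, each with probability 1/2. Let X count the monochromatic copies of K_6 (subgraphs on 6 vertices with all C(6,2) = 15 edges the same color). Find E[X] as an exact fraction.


Let X = Σ_S X_S over the C(33, 6) = 1107568 subsets S of size 6, where X_S = 1 if the K_6 on S is monochromatic.
For a fixed S, the K_6 on S has C(6, 2) = 15 edges. P[all 15 edges red] = (1/2)^15, and likewise for blue, so P[monochromatic] = 2·(1/2)^15 = 2^{1 − 15} = 1/16384.
By linearity: E[X] = C(33, 6) · 2^{1 − 15} = 1107568 · 1/16384 = 69223/1024.
Numerically: E[X] ≈ 67.6006.

E[X] = C(33,6)·2^(1−C(6,2)) = 69223/1024 ≈ 67.6006.


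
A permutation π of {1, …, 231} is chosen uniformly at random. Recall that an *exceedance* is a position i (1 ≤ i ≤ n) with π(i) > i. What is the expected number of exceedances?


Write X = Σ_{i=1}^{231} X_i, where X_i = 1_{π(i) > i}.
For each fixed i, π(i) is uniform over {1, …, 231} (marginal of a uniform permutation), so P[π(i) > i] = (n − i)/n. Summing: Σ_{i=1}^{231} (n − i)/n = (0 + 1 + … + 230)/231 = 231(231 − 1)/(2·231) = (231 − 1)/2.
Hence E[X] = Σ_{i=1}^{231} (231 − i)/231 = 115 ≈ 115.00000.

E[X] = 115 = 115.00000.


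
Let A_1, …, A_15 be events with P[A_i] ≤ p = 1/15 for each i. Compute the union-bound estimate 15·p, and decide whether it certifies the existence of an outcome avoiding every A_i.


Union bound: P[∪_{i=1}^{15} A_i] ≤ Σ_i P[A_i] ≤ 15·p = 15·(1/15) = 1.
Numerically: 1 ≈ 1.000.
Is 1 < 1? NO.
Since the bound 1 is ≥ 1, the union bound is uninformative here; it does NOT by itself certify existence.

15·p = 1 ≈ 1.000; existence NOT certified by the union bound.


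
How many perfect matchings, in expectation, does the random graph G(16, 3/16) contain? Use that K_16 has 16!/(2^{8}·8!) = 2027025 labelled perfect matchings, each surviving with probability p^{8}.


K_16 has 16!/(2^{8}·8!) = 2027025 labelled perfect matchings.
For each such perfect matching H, let X_H = 1 if all 8 edges of H are present in G. Then P[X_H = 1] = p^{8} = (3/16)^{8} = 6561/4294967296.
By linearity: E[X] = Σ_H E[X_H] = 2027025 · p^{8} = 2027025 · 6561/4294967296 = 13299311025/4294967296.
Numerically: E[X] ≈ 3.09649.

E[X] = 2027025 · (3/16)^{8} = 13299311025/4294967296 ≈ 3.09649.


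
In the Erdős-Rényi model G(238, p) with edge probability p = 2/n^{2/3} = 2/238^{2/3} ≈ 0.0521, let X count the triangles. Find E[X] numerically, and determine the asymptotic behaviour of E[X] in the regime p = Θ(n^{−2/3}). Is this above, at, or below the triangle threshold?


Number of potential triangles: C(238, 3) = 2218636.
Each occurs with probability p³ ≈ (0.0521)³ ≈ 1.41233e-04.
By linearity: E[X] = C(238, 3)·p³ ≈ 2218636 · 1.41233e-04 ≈ 313.345.
Since α = 2/3 < 1, p = c/n^{2/3} ≫ 1/n is above the triangle threshold p ~ 1/n. Asymptotically E[X] ~ (c³/6)·n^{3(1−α)} = (2³/6)·n^{1} → ∞; triangles are abundant w.h.p.

E[X] ≈ 313.345; in regime p = Θ(1/n^{2/3}) E[X] diverges (above the triangle threshold p ~ 1/n).


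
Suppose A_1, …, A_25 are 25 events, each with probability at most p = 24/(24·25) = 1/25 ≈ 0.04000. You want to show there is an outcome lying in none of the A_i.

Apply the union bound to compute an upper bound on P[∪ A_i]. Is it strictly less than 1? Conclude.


Union bound: P[∪_{i=1}^{25} A_i] ≤ Σ_i P[A_i] ≤ 25·p = 25·(1/25) = 1.
Numerically: 1 ≈ 1.00000.
Is 1 < 1? NO.
Since the bound 1 is ≥ 1, the union bound is uninformative here; it does NOT by itself certify existence.

25·p = 1 ≈ 1.00000; existence NOT certified by the union bound.


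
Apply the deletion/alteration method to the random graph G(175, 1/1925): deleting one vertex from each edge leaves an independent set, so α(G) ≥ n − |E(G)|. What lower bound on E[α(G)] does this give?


E[|E(G)|] = C(175, 2)·p = 15225 · (1/1925) = 87/11.
E[α(G)] ≥ n − E[|E(G)|] = 175 − 87/11 = 1838/11.
Numerically: ≈ 167.0909.
(This is only a lower bound; the true E[α(G)] may be larger.)

E[α(G)] ≥ 1838/11 ≈ 167.0909.


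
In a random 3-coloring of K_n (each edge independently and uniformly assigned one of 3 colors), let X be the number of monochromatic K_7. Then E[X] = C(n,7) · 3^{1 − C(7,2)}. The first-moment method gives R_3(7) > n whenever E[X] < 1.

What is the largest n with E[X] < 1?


We need C(n, 7) · 3^{1 − 21} < 1, i.e. C(n, 7) < 3^{21 − 1} = 3486784401.
Check values of n near the boundary:
  n = 77: C(77, 7) = 2404808340; 2404808340 < 3486784401? YES
  n = 78: C(78, 7) = 2641902120; 2641902120 < 3486784401? YES
  n = 79: C(79, 7) = 2898753715; 2898753715 < 3486784401? YES
  n = 80: C(80, 7) = 3176716400; 3176716400 < 3486784401? YES
  n = 81: C(81, 7) = 3477216600; 3477216600 < 3486784401? YES
  n = 82: C(82, 7) = 3801756816; 3801756816 < 3486784401? NO
  n = 83: C(83, 7) = 4151918628; 4151918628 < 3486784401? NO
The largest n with C(n, 7) < 3486784401 is n = 81 (where E[X] = 42928600/43046721 ≈ 0.997). Hence R_3(7) > 81, i.e. R_3(7) ≥ 82.

Largest n = 81; hence R_3(7) > 81.


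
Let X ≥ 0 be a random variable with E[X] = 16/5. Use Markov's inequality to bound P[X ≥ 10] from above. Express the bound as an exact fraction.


μ = E[X] = 16/5, a = 10.
Markov: P[X ≥ 10] ≤ μ/a = (16/5)/10 = 8/25.
Numerically: ≈ 0.32000.
(Since a = 10 > μ = 3.20000, the bound 8/25 is < 1 and informative.)

P[X ≥ 10] ≤ 8/25 ≈ 0.32000.


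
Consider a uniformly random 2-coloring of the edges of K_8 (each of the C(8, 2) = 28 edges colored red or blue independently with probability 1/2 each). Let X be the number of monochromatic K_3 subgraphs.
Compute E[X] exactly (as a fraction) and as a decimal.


Let X = Σ_S X_S over the C(8, 3) = 56 subsets S of size 3, where X_S = 1 if the K_3 on S is monochromatic.
For a fixed S, the K_3 on S has C(3, 2) = 3 edges. P[all 3 edges red] = (1/2)^3, and likewise for blue, so P[monochromatic] = 2·(1/2)^3 = 2^{1 − 3} = 1/4.
By linearity: E[X] = C(8, 3) · 2^{1 − 3} = 56 · 1/4 = 14.
Numerically: E[X] ≈ 14.000000.

E[X] = C(8,3)·2^(1−C(3,2)) = 14 ≈ 14.000000.


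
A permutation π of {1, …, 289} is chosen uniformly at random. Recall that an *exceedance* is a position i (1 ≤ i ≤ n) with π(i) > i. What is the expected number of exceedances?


Write X = Σ_{i=1}^{289} X_i, where X_i = 1_{π(i) > i}.
For each fixed i, π(i) is uniform over {1, …, 289} (marginal of a uniform permutation), so P[π(i) > i] = (n − i)/n. Summing: Σ_{i=1}^{289} (n − i)/n = (0 + 1 + … + 288)/289 = 289(289 − 1)/(2·289) = (289 − 1)/2.
Hence E[X] = Σ_{i=1}^{289} (289 − i)/289 = 144 ≈ 144.000.

E[X] = 144 = 144.000.


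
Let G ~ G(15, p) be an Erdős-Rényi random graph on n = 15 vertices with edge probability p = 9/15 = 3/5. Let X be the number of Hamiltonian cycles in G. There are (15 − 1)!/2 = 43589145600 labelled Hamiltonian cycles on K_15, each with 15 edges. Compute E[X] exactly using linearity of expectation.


K_15 has (15 − 1)!/2 = 43589145600 labelled Hamiltonian cycles.
For each such Hamiltonian cycle H, let X_H = 1 if all 15 edges of H are present in G. Then P[X_H = 1] = p^{15} = (3/5)^{15} = 14348907/30517578125.
Summing the indicators: E[X] = Σ_H E[X_H] = 43589145600 · p^{15} = 43589145600 · 14348907/30517578125 = 25018263856954368/1220703125.
Numerically: E[X] ≈ 2.0495e+07.

E[X] = 43589145600 · (3/5)^{15} = 25018263856954368/1220703125 ≈ 2.0495e+07.


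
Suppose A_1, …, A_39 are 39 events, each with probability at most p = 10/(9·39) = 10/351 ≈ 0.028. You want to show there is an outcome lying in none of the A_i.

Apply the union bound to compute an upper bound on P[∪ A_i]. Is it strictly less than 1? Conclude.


Union bound: P[∪_{i=1}^{39} A_i] ≤ Σ_i P[A_i] ≤ 39·p = 39·(10/351) = 10/9.
Numerically: 10/9 ≈ 1.111.
Is 10/9 < 1? NO.
Since the bound 10/9 is ≥ 1, the union bound is uninformative here; it does NOT by itself certify existence.

39·p = 10/9 ≈ 1.111; existence NOT certified by the union bound.


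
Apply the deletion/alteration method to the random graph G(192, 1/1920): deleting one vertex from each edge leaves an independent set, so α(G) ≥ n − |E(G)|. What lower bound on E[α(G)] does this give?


E[|E(G)|] = C(192, 2)·p = 18336 · (1/1920) = 191/20.
E[α(G)] ≥ n − E[|E(G)|] = 192 − 191/20 = 3649/20.
Numerically: ≈ 182.4500.
(This is only a lower bound; the true E[α(G)] may be larger.)

E[α(G)] ≥ 3649/20 ≈ 182.4500.


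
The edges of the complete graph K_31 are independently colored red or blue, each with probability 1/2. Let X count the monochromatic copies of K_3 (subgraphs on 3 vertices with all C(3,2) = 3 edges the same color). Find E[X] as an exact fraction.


Let X = Σ_S X_S over the C(31, 3) = 4495 subsets S of size 3, where X_S = 1 if the K_3 on S is monochromatic.
For a fixed S, the K_3 on S has C(3, 2) = 3 edges. P[all 3 edges red] = (1/2)^3, and likewise for blue, so P[monochromatic] = 2·(1/2)^3 = 2^{1 − 3} = 1/4.
By linearity: E[X] = C(31, 3) · 2^{1 − 3} = 4495 · 1/4 = 4495/4.
Numerically: E[X] ≈ 1123.750.

E[X] = C(31,3)·2^(1−C(3,2)) = 4495/4 ≈ 1123.750.


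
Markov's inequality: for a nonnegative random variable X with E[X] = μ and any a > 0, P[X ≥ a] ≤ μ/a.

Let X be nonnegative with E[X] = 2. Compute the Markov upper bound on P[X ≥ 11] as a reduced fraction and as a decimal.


μ = E[X] = 2, a = 11.
Markov: P[X ≥ 11] ≤ μ/a = (2)/11 = 2/11.
Numerically: ≈ 0.1818.
(Since a = 11 > μ = 2.0000, the bound 2/11 is < 1 and informative.)

P[X ≥ 11] ≤ 2/11 ≈ 0.1818.


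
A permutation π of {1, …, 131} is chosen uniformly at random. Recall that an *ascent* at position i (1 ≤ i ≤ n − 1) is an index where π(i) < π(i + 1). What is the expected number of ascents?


Write X = Σ X_I over i = 1, …, 130, with X_I the indicator of one ascent.
There are 130 indicators.
For each fixed i, the pair (π(i), π(i+1)) is a uniformly random ordered pair of distinct values from {1, …, 131}; by symmetry P[π(i) < π(i+1)] = 1/2.
By linearity: E[X] = 130 · (1/2) = (131 − 1) · (1/2) = 65 ≈ 65.0000.

E[X] = 65 = 65.0000.


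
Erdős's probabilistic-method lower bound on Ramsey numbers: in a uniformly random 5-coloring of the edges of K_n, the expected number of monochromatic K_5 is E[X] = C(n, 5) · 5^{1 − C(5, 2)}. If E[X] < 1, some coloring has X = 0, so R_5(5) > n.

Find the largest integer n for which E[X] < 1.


We need C(n, 5) · 5^{1 − 10} < 1, i.e. C(n, 5) < 5^{10 − 1} = 1953125.
Check values of n near the boundary:
  n = 45: C(45, 5) = 1221759; 1221759 < 1953125? YES
  n = 46: C(46, 5) = 1370754; 1370754 < 1953125? YES
  n = 47: C(47, 5) = 1533939; 1533939 < 1953125? YES
  n = 48: C(48, 5) = 1712304; 1712304 < 1953125? YES
  n = 49: C(49, 5) = 1906884; 1906884 < 1953125? YES
  n = 50: C(50, 5) = 2118760; 2118760 < 1953125? NO
  n = 51: C(51, 5) = 2349060; 2349060 < 1953125? NO
The largest n with C(n, 5) < 1953125 is n = 49 (where E[X] = 1906884/1953125 ≈ 0.9763246). Hence R_5(5) > 49, i.e. R_5(5) ≥ 50.

Largest n = 49; hence R_5(5) > 49.


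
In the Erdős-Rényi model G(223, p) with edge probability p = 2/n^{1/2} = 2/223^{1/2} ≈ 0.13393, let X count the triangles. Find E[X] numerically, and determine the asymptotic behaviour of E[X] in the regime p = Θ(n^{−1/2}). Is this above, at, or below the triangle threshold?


Number of potential triangles: C(223, 3) = 1823471.
Each occurs with probability p³ ≈ (0.13393)³ ≈ 2.4023302e-03.
By linearity: E[X] = C(223, 3)·p³ ≈ 1823471 · 2.4023302e-03 ≈ 4380.57937.
Since α = 1/2 < 1, p = c/n^{1/2} ≫ 1/n is above the triangle threshold p ~ 1/n. Asymptotically E[X] ~ (c³/6)·n^{3(1−α)} = (2³/6)·n^{1.5} → ∞; triangles are abundant w.h.p.

E[X] ≈ 4380.57937; in regime p = Θ(1/n^{1/2}) E[X] diverges (above the triangle threshold p ~ 1/n).


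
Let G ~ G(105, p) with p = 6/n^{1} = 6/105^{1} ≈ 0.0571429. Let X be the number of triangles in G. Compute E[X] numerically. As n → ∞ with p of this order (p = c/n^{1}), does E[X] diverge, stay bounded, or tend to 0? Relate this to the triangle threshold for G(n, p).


Number of potential triangles: C(105, 3) = 187460.
Each occurs with probability p³ ≈ (0.0571429)³ ≈ 1.86588921e-04.
By linearity: E[X] = C(105, 3)·p³ ≈ 187460 · 1.86588921e-04 ≈ 34.977959.
Here α = 1, so p = 6/n is exactly at the triangle threshold p ~ 1/n. Asymptotically E[X] → c³/6 = 6³/6 = 36 ≈ 36.000000, a bounded constant. In this regime the triangle count is asymptotically Poisson(c³/6).

E[X] ≈ 34.977959; in regime p = Θ(1/n^{1}) E[X] stays bounded (at the triangle threshold p ~ 1/n).


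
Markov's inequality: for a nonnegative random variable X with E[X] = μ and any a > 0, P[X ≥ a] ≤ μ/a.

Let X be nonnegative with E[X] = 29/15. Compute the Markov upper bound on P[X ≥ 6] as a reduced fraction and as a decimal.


μ = E[X] = 29/15, a = 6.
Markov: P[X ≥ 6] ≤ μ/a = (29/15)/6 = 29/90.
Numerically: ≈ 0.3222.
(Since a = 6 > μ = 1.9333, the bound 29/90 is < 1 and informative.)

P[X ≥ 6] ≤ 29/90 ≈ 0.3222.


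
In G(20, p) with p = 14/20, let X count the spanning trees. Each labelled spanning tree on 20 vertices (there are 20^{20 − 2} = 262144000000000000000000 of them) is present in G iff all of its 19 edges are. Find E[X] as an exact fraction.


K_20 has 20^{20 − 2} = 262144000000000000000000 labelled spanning trees.
For each such spanning tree H, let X_H = 1 if all 19 edges of H are present in G. Then P[X_H = 1] = p^{19} = (7/10)^{19} = 11398895185373143/10000000000000000000.
By linearity of expectation: E[X] = Σ_H E[X_H] = 262144000000000000000000 · p^{19} = 262144000000000000000000 · 11398895185373143/10000000000000000000 = 1494075989737228599296/5.
Numerically: E[X] ≈ 2.98815e+20.

E[X] = 262144000000000000000000 · (7/10)^{19} = 1494075989737228599296/5 ≈ 2.98815e+20.


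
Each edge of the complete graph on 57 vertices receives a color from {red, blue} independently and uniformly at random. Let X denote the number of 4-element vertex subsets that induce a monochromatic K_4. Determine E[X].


Let X = Σ_S X_S over the C(57, 4) = 395010 subsets S of size 4, where X_S = 1 if the K_4 on S is monochromatic.
For a fixed S, the K_4 on S has C(4, 2) = 6 edges. P[all 6 edges red] = (1/2)^6, and likewise for blue, so P[monochromatic] = 2·(1/2)^6 = 2^{1 − 6} = 1/32.
By linearity: E[X] = C(57, 4) · 2^{1 − 6} = 395010 · 1/32 = 197505/16.
Numerically: E[X] ≈ 12344.062500.

E[X] = C(57,4)·2^(1−C(4,2)) = 197505/16 ≈ 12344.062500.


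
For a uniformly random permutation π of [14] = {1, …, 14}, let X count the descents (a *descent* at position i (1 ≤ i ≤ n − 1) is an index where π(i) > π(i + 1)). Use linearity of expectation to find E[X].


Write X = Σ X_I over i = 1, …, 13, with X_I the indicator of one descent.
There are 13 indicators.
For each fixed i, the pair (π(i), π(i+1)) is a uniformly random ordered pair of distinct values from {1, …, 14}; by symmetry P[π(i) > π(i+1)] = 1/2.
By linearity: E[X] = 13 · (1/2) = (14 − 1) · (1/2) = 13/2 ≈ 6.500.

E[X] = 13/2 = 6.500.


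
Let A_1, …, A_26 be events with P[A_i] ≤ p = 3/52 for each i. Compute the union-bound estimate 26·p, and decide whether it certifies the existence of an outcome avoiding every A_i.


Union bound: P[∪_{i=1}^{26} A_i] ≤ Σ_i P[A_i] ≤ 26·p = 26·(3/52) = 3/2.
Numerically: 3/2 ≈ 1.5000000.
Is 3/2 < 1? NO.
Since the bound 3/2 is ≥ 1, the union bound is uninformative here; it does NOT by itself certify existence.

26·p = 3/2 ≈ 1.5000000; existence NOT certified by the union bound.


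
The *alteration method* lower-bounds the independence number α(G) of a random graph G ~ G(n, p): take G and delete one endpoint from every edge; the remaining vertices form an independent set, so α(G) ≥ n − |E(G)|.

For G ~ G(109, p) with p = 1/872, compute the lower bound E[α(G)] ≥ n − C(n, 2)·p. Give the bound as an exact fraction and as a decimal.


E[|E(G)|] = C(109, 2)·p = 5886 · (1/872) = 27/4.
E[α(G)] ≥ n − E[|E(G)|] = 109 − 27/4 = 409/4.
Numerically: ≈ 102.2500.
(This is only a lower bound; the true E[α(G)] may be larger.)

E[α(G)] ≥ 409/4 ≈ 102.2500.
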